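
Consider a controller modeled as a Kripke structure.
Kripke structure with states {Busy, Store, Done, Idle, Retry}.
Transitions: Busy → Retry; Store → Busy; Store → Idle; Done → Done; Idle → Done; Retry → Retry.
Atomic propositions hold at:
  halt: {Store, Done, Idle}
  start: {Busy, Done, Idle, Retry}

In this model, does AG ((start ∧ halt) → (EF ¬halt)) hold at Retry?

Yes

Sat(start ∧ halt) = {Done, Idle}
Sat(¬halt) = {Busy, Retry}
EF ¬halt: least fixpoint, start Z0 = {Busy, Retry}, add states with some successor in Z. Z1 = {Busy, Store, Retry}; fixed.
Sat(EF ¬halt) = {Busy, Store, Retry}
Sat((start ∧ halt) → (EF ¬halt)) = {Busy, Store, Retry}
AG ((start ∧ halt) → (EF ¬halt)): greatest fixpoint, start Z0 = {Busy, Store, Retry}, keep only states in Sat with every successor in Z. Z1 = {Busy, Retry}; fixed.
Sat(AG ((start ∧ halt) → (EF ¬halt))) = {Busy, Retry}
Retry ∈ Sat(AG ((start ∧ halt) → (EF ¬halt))) = {Busy, Retry}, so the formula holds at Retry.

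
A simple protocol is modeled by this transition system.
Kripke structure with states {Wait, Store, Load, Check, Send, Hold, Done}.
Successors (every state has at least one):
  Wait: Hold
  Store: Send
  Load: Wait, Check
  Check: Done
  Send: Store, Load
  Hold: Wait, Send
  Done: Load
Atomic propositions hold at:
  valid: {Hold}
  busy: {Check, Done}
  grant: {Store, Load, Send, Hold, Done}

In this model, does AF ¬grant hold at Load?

Sat(¬grant) = {Wait, Check}
AF ¬grant: least fixpoint, start Z0 = {Wait, Check}, add states with every successor in Z. Z1 = {Wait, Load, Check}; Z2 = {Wait, Load, Check, Done}; fixed.
Sat(AF ¬grant) = {Wait, Load, Check, Done}
Load ∈ Sat(AF ¬grant) = {Wait, Load, Check, Done}, so the formula holds at Load.

Yes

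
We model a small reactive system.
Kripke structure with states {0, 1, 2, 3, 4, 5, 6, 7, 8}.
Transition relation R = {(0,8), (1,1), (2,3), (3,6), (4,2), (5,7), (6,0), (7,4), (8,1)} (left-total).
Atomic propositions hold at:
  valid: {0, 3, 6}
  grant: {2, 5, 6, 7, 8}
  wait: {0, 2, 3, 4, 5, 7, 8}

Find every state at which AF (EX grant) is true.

Sat(EX grant) = {s : some successor in {2, 5, 6, 7, 8}} = {0, 3, 4, 5}
AF (EX grant): least fixpoint, start Z0 = {0, 3, 4, 5}, add states with every successor in Z. Z1 = {0, 2, 3, 4, 5, 6, 7}; fixed.
Sat(AF (EX grant)) = {0, 2, 3, 4, 5, 6, 7}

{0, 2, 3, 4, 5, 6, 7}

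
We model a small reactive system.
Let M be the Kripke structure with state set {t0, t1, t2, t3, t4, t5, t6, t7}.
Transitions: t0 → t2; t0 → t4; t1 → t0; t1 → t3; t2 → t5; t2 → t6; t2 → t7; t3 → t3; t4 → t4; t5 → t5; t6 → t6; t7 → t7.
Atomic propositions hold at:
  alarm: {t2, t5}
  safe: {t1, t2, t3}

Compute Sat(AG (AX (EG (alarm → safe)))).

Sat(alarm → safe) = {t0, t1, t2, t3, t4, t6, t7}
EG (alarm → safe): greatest fixpoint, start Z0 = {t0, t1, t2, t3, t4, t6, t7}, keep only states in Sat with some successor in Z. Already a fixed point.
Sat(EG (alarm → safe)) = {t0, t1, t2, t3, t4, t6, t7}
Sat(AX (EG (alarm → safe))) = {s : every successor in {t0, t1, t2, t3, t4, t6, t7}} = {t0, t1, t3, t4, t6, t7}
AG (AX (EG (alarm → safe))): greatest fixpoint, start Z0 = {t0, t1, t3, t4, t6, t7}, keep only states in Sat with every successor in Z. Z1 = {t1, t3, t4, t6, t7}; Z2 = {t3, t4, t6, t7}; fixed.
Sat(AG (AX (EG (alarm → safe)))) = {t3, t4, t6, t7}

{t3, t4, t6, t7}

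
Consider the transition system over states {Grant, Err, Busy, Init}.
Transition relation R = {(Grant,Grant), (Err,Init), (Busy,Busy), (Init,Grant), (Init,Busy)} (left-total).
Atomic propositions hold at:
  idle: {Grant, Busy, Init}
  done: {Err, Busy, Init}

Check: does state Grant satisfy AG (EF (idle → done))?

Sat(idle → done) = {Err, Busy, Init}
EF (idle → done): least fixpoint, start Z0 = {Err, Busy, Init}, add states with some successor in Z. Already a fixed point.
Sat(EF (idle → done)) = {Err, Busy, Init}
AG (EF (idle → done)): greatest fixpoint, start Z0 = {Err, Busy, Init}, keep only states in Sat with every successor in Z. Z1 = {Err, Busy}; Z2 = {Busy}; fixed.
Sat(AG (EF (idle → done))) = {Busy}
Grant ∉ Sat(AG (EF (idle → done))) = {Busy}, so the formula does not hold at Grant.

No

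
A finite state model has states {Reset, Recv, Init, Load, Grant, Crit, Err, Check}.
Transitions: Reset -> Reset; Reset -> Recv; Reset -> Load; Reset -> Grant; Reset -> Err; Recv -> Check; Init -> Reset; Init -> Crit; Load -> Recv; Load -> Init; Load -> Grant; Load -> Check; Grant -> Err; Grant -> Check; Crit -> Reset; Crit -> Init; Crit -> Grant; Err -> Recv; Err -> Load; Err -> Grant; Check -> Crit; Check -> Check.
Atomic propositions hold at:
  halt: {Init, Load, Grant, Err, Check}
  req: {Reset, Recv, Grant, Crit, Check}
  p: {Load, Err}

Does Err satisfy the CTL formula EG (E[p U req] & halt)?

E[p U req]: least fixpoint, start Z0 = Sat(req) = {Reset, Recv, Grant, Crit, Check}, add states in Sat(p) with some successor in Z. Z1 = {Reset, Recv, Load, Grant, Crit, Err, Check}; fixed.
Sat(E[p U req]) = {Reset, Recv, Load, Grant, Crit, Err, Check}
Sat(E[p U req] & halt) = {Load, Grant, Err, Check}
EG (E[p U req] & halt): greatest fixpoint, start Z0 = {Load, Grant, Err, Check}, keep only states in Sat with some successor in Z. Already a fixed point.
Sat(EG (E[p U req] & halt)) = {Load, Grant, Err, Check}
Err ∈ Sat(EG (E[p U req] & halt)) = {Load, Grant, Err, Check}, so the formula holds at Err.

Yes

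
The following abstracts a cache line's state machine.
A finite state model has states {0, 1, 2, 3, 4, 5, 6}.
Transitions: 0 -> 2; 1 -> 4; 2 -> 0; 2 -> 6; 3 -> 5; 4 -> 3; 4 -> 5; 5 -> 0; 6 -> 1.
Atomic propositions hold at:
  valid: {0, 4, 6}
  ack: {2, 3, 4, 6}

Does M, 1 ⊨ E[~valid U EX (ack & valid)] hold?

Yes

Sat(~valid) = {1, 2, 3, 5}
Sat(ack & valid) = {4, 6}
Sat(EX (ack & valid)) = {s : some successor in {4, 6}} = {1, 2}
E[~valid U EX (ack & valid)]: least fixpoint, start Z0 = Sat(EX (ack & valid)) = {1, 2}, add states in Sat(~valid) with some successor in Z. Already a fixed point.
Sat(E[~valid U EX (ack & valid)]) = {1, 2}
1 ∈ Sat(E[~valid U EX (ack & valid)]) = {1, 2}, so the formula holds at 1.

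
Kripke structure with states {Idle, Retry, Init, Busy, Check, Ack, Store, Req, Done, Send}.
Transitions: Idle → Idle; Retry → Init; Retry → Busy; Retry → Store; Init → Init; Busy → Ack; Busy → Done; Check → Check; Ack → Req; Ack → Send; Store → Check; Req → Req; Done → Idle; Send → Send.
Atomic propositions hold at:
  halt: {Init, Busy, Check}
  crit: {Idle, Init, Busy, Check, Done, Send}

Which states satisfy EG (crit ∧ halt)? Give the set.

{Init, Check}

Sat(crit ∧ halt) = {Init, Busy, Check}
EG (crit ∧ halt): greatest fixpoint, start Z0 = {Init, Busy, Check}, keep only states in Sat with some successor in Z. Z1 = {Init, Check}; fixed.
Sat(EG (crit ∧ halt)) = {Init, Check}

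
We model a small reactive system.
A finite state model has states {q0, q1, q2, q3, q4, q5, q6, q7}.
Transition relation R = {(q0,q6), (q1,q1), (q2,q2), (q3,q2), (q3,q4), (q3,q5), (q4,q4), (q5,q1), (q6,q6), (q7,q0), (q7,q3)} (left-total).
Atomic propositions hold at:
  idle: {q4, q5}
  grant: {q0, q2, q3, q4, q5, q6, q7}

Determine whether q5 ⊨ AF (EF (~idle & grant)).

No

Sat(~idle) = {q0, q1, q2, q3, q6, q7}
Sat(~idle & grant) = {q0, q2, q3, q6, q7}
EF (~idle & grant): least fixpoint, start Z0 = {q0, q2, q3, q6, q7}, add states with some successor in Z. Already a fixed point.
Sat(EF (~idle & grant)) = {q0, q2, q3, q6, q7}
AF (EF (~idle & grant)): least fixpoint, start Z0 = {q0, q2, q3, q6, q7}, add states with every successor in Z. Already a fixed point.
Sat(AF (EF (~idle & grant))) = {q0, q2, q3, q6, q7}
q5 ∉ Sat(AF (EF (~idle & grant))) = {q0, q2, q3, q6, q7}, so the formula does not hold at q5.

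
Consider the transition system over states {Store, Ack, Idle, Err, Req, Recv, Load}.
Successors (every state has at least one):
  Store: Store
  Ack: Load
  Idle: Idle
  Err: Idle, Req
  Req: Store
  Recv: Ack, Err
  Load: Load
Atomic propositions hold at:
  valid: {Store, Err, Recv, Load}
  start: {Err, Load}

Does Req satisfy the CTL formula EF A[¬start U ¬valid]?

Yes

Sat(¬start) = {Store, Ack, Idle, Req, Recv}
Sat(¬valid) = {Ack, Idle, Req}
A[¬start U ¬valid]: least fixpoint, start Z0 = Sat(¬valid) = {Ack, Idle, Req}, add states in Sat(¬start) with every successor in Z. Already a fixed point.
Sat(A[¬start U ¬valid]) = {Ack, Idle, Req}
EF A[¬start U ¬valid]: least fixpoint, start Z0 = {Ack, Idle, Req}, add states with some successor in Z. Z1 = {Ack, Idle, Err, Req, Recv}; fixed.
Sat(EF A[¬start U ¬valid]) = {Ack, Idle, Err, Req, Recv}
Req ∈ Sat(EF A[¬start U ¬valid]) = {Ack, Idle, Err, Req, Recv}, so the formula holds at Req.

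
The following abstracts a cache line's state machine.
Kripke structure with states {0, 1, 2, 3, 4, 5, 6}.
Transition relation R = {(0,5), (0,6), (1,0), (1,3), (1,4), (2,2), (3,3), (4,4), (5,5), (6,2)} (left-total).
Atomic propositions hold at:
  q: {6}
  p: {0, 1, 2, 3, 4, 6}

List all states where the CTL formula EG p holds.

{0, 1, 2, 3, 4, 6}

EG p: greatest fixpoint, start Z0 = {0, 1, 2, 3, 4, 6}, keep only states in Sat with some successor in Z. Already a fixed point.
Sat(EG p) = {0, 1, 2, 3, 4, 6}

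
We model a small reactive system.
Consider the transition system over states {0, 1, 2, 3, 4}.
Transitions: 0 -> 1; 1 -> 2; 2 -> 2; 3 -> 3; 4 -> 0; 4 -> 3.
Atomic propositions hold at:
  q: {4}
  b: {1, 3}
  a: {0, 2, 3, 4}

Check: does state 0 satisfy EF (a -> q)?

Yes

Sat(a -> q) = {1, 4}
EF (a -> q): least fixpoint, start Z0 = {1, 4}, add states with some successor in Z. Z1 = {0, 1, 4}; fixed.
Sat(EF (a -> q)) = {0, 1, 4}
0 ∈ Sat(EF (a -> q)) = {0, 1, 4}, so the formula holds at 0.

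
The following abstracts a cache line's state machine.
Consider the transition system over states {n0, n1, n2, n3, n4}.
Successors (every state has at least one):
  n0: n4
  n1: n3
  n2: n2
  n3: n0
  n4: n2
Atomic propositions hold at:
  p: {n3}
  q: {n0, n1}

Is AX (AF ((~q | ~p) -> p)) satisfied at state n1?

Sat(~q) = {n2, n3, n4}
Sat(~p) = {n0, n1, n2, n4}
Sat(~q | ~p) = {n0, n1, n2, n3, n4}
Sat((~q | ~p) -> p) = {n3}
AF ((~q | ~p) -> p): least fixpoint, start Z0 = {n3}, add states with every successor in Z. Z1 = {n1, n3}; fixed.
Sat(AF ((~q | ~p) -> p)) = {n1, n3}
Sat(AX (AF ((~q | ~p) -> p))) = {s : every successor in {n1, n3}} = {n1}
n1 ∈ Sat(AX (AF ((~q | ~p) -> p))) = {n1}, so the formula holds at n1.

Yes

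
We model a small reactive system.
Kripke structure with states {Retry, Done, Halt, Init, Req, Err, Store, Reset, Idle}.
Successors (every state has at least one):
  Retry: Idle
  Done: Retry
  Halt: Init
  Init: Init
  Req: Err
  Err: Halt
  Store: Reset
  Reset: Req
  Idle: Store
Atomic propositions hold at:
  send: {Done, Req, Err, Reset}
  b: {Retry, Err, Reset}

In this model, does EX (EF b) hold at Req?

EF b: least fixpoint, start Z0 = {Retry, Err, Reset}, add states with some successor in Z. Z1 = {Retry, Done, Req, Err, Store, Reset}; Z2 = {Retry, Done, Req, Err, Store, Reset, Idle}; fixed.
Sat(EF b) = {Retry, Done, Req, Err, Store, Reset, Idle}
Sat(EX (EF b)) = {s : some successor in {Retry, Done, Req, Err, Store, Reset, Idle}} = {Retry, Done, Req, Store, Reset, Idle}
Req ∈ Sat(EX (EF b)) = {Retry, Done, Req, Store, Reset, Idle}, so the formula holds at Req.

Yes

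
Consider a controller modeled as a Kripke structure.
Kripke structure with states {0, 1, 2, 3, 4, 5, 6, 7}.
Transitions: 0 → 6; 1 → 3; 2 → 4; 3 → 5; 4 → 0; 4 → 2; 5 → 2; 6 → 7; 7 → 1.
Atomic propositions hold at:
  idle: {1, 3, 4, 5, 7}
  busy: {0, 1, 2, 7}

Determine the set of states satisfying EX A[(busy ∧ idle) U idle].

Sat(busy ∧ idle) = {1, 7}
A[(busy ∧ idle) U idle]: least fixpoint, start Z0 = Sat(idle) = {1, 3, 4, 5, 7}, add states in Sat(busy ∧ idle) with every successor in Z. Already a fixed point.
Sat(A[(busy ∧ idle) U idle]) = {1, 3, 4, 5, 7}
Sat(EX A[(busy ∧ idle) U idle]) = {s : some successor in {1, 3, 4, 5, 7}} = {1, 2, 3, 6, 7}

{1, 2, 3, 6, 7}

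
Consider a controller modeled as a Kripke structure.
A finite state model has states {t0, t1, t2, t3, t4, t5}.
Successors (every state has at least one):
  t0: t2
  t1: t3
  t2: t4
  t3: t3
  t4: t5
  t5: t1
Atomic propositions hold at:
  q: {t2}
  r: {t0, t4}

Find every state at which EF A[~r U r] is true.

Sat(~r) = {t1, t2, t3, t5}
A[~r U r]: least fixpoint, start Z0 = Sat(r) = {t0, t4}, add states in Sat(~r) with every successor in Z. Z1 = {t0, t2, t4}; fixed.
Sat(A[~r U r]) = {t0, t2, t4}
EF A[~r U r]: least fixpoint, start Z0 = {t0, t2, t4}, add states with some successor in Z. Already a fixed point.
Sat(EF A[~r U r]) = {t0, t2, t4}

{t0, t2, t4}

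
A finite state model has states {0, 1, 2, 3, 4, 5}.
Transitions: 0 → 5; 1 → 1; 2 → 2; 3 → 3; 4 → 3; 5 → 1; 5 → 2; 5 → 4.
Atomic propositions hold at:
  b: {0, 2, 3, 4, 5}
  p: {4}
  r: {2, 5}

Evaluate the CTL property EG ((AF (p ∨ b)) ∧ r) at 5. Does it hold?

Sat(p ∨ b) = {0, 2, 3, 4, 5}
AF (p ∨ b): least fixpoint, start Z0 = {0, 2, 3, 4, 5}, add states with every successor in Z. Already a fixed point.
Sat(AF (p ∨ b)) = {0, 2, 3, 4, 5}
Sat((AF (p ∨ b)) ∧ r) = {2, 5}
EG ((AF (p ∨ b)) ∧ r): greatest fixpoint, start Z0 = {2, 5}, keep only states in Sat with some successor in Z. Already a fixed point.
Sat(EG ((AF (p ∨ b)) ∧ r)) = {2, 5}
5 ∈ Sat(EG ((AF (p ∨ b)) ∧ r)) = {2, 5}, so the formula holds at 5.

Yes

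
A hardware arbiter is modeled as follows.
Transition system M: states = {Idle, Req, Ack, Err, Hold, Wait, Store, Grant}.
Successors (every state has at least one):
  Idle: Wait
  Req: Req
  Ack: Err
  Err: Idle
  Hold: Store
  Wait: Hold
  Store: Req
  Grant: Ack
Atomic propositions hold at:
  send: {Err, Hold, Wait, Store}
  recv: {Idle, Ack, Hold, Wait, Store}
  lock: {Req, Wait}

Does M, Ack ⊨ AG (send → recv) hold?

Sat(send → recv) = {Idle, Req, Ack, Hold, Wait, Store, Grant}
AG (send → recv): greatest fixpoint, start Z0 = {Idle, Req, Ack, Hold, Wait, Store, Grant}, keep only states in Sat with every successor in Z. Z1 = {Idle, Req, Hold, Wait, Store, Grant}; Z2 = {Idle, Req, Hold, Wait, Store}; fixed.
Sat(AG (send → recv)) = {Idle, Req, Hold, Wait, Store}
Ack ∉ Sat(AG (send → recv)) = {Idle, Req, Hold, Wait, Store}, so the formula does not hold at Ack.

No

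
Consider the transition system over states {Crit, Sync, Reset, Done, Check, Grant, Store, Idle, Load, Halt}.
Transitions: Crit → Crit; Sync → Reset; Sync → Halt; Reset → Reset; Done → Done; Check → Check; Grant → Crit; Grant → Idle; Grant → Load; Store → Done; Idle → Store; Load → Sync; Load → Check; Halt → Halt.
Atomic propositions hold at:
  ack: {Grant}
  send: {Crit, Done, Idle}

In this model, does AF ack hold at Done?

AF ack: least fixpoint, start Z0 = {Grant}, add states with every successor in Z. Already a fixed point.
Sat(AF ack) = {Grant}
Done ∉ Sat(AF ack) = {Grant}, so the formula does not hold at Done.

No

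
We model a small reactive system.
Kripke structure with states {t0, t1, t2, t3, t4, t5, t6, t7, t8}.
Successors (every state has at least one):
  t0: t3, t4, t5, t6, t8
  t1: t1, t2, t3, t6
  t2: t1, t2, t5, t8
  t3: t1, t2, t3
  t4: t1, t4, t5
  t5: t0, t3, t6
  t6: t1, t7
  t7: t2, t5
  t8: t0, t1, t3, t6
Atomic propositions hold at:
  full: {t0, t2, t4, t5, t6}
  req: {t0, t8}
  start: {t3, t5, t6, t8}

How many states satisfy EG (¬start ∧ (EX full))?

Sat(¬start) = {t0, t1, t2, t4, t7}
Sat(EX full) = {s : some successor in {t0, t2, t4, t5, t6}} = {t0, t1, t2, t3, t4, t5, t7, t8}
Sat(¬start ∧ (EX full)) = {t0, t1, t2, t4, t7}
EG (¬start ∧ (EX full)): greatest fixpoint, start Z0 = {t0, t1, t2, t4, t7}, keep only states in Sat with some successor in Z. Already a fixed point.
Sat(EG (¬start ∧ (EX full))) = {t0, t1, t2, t4, t7}
|Sat(EG (¬start ∧ (EX full)))| = |{t0, t1, t2, t4, t7}| = 5.

5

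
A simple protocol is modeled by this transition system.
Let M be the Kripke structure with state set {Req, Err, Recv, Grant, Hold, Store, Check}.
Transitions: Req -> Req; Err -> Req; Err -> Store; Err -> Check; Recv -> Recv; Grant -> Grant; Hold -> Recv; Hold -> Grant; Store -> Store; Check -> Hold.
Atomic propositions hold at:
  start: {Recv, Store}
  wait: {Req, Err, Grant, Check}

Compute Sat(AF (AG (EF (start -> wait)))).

{Req, Grant}

Sat(start -> wait) = {Req, Err, Grant, Hold, Check}
EF (start -> wait): least fixpoint, start Z0 = {Req, Err, Grant, Hold, Check}, add states with some successor in Z. Already a fixed point.
Sat(EF (start -> wait)) = {Req, Err, Grant, Hold, Check}
AG (EF (start -> wait)): greatest fixpoint, start Z0 = {Req, Err, Grant, Hold, Check}, keep only states in Sat with every successor in Z. Z1 = {Req, Grant, Check}; Z2 = {Req, Grant}; fixed.
Sat(AG (EF (start -> wait))) = {Req, Grant}
AF (AG (EF (start -> wait))): least fixpoint, start Z0 = {Req, Grant}, add states with every successor in Z. Already a fixed point.
Sat(AF (AG (EF (start -> wait)))) = {Req, Grant}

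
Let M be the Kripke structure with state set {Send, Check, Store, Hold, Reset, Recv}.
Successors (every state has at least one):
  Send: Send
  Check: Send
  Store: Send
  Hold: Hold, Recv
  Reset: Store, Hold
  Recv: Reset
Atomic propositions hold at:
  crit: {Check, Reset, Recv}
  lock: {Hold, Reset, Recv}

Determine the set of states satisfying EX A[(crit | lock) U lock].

{Hold, Reset, Recv}

Sat(crit | lock) = {Check, Hold, Reset, Recv}
A[(crit | lock) U lock]: least fixpoint, start Z0 = Sat(lock) = {Hold, Reset, Recv}, add states in Sat(crit | lock) with every successor in Z. Already a fixed point.
Sat(A[(crit | lock) U lock]) = {Hold, Reset, Recv}
Sat(EX A[(crit | lock) U lock]) = {s : some successor in {Hold, Reset, Recv}} = {Hold, Reset, Recv}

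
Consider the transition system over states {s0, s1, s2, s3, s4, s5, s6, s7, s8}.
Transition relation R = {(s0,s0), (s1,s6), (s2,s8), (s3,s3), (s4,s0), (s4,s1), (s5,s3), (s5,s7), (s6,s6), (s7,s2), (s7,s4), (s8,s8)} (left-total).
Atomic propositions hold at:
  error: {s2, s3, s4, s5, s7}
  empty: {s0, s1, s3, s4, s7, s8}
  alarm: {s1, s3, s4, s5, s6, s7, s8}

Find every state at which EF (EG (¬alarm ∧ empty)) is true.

{s0, s4, s5, s7}

Sat(¬alarm) = {s0, s2}
Sat(¬alarm ∧ empty) = {s0}
EG (¬alarm ∧ empty): greatest fixpoint, start Z0 = {s0}, keep only states in Sat with some successor in Z. Already a fixed point.
Sat(EG (¬alarm ∧ empty)) = {s0}
EF (EG (¬alarm ∧ empty)): least fixpoint, start Z0 = {s0}, add states with some successor in Z. Z1 = {s0, s4}; Z2 = {s0, s4, s7}; Z3 = {s0, s4, s5, s7}; fixed.
Sat(EF (EG (¬alarm ∧ empty))) = {s0, s4, s5, s7}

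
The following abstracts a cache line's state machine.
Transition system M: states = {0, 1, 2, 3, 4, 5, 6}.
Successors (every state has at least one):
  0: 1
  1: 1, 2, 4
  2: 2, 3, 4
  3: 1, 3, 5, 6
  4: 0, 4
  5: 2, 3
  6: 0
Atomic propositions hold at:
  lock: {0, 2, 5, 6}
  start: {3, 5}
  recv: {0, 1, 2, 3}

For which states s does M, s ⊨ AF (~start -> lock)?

Sat(~start) = {0, 1, 2, 4, 6}
Sat(~start -> lock) = {0, 2, 3, 5, 6}
AF (~start -> lock): least fixpoint, start Z0 = {0, 2, 3, 5, 6}, add states with every successor in Z. Already a fixed point.
Sat(AF (~start -> lock)) = {0, 2, 3, 5, 6}

{0, 2, 3, 5, 6}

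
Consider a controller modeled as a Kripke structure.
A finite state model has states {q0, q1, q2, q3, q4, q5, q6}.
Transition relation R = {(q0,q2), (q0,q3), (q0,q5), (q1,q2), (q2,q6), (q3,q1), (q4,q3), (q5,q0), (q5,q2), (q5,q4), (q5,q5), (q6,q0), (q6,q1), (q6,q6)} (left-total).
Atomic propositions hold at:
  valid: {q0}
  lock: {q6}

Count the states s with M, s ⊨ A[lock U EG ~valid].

Sat(~valid) = {q1, q2, q3, q4, q5, q6}
EG ~valid: greatest fixpoint, start Z0 = {q1, q2, q3, q4, q5, q6}, keep only states in Sat with some successor in Z. Already a fixed point.
Sat(EG ~valid) = {q1, q2, q3, q4, q5, q6}
A[lock U EG ~valid]: least fixpoint, start Z0 = Sat(EG ~valid) = {q1, q2, q3, q4, q5, q6}, add states in Sat(lock) with every successor in Z. Already a fixed point.
Sat(A[lock U EG ~valid]) = {q1, q2, q3, q4, q5, q6}
|Sat(A[lock U EG ~valid])| = |{q1, q2, q3, q4, q5, q6}| = 6.

6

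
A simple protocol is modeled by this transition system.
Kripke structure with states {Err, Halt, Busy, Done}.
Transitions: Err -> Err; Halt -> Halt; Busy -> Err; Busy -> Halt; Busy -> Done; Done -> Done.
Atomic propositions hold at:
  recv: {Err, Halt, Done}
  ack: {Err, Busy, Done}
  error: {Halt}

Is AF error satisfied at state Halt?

Yes

AF error: least fixpoint, start Z0 = {Halt}, add states with every successor in Z. Already a fixed point.
Sat(AF error) = {Halt}
Halt ∈ Sat(AF error) = {Halt}, so the formula holds at Halt.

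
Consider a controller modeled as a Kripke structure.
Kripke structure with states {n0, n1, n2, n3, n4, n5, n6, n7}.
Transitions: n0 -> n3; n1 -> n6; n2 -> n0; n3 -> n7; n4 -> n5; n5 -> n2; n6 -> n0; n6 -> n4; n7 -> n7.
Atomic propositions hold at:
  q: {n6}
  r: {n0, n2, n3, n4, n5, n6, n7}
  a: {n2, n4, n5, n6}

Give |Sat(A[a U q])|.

1

A[a U q]: least fixpoint, start Z0 = Sat(q) = {n6}, add states in Sat(a) with every successor in Z. Already a fixed point.
Sat(A[a U q]) = {n6}
|Sat(A[a U q])| = |{n6}| = 1.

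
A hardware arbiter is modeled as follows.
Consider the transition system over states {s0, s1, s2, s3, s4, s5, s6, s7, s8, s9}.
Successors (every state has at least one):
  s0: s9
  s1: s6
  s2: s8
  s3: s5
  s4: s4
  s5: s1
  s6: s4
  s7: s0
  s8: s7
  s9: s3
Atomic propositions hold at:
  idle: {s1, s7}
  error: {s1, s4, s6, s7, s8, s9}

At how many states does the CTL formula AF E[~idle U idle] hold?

Sat(~idle) = {s0, s2, s3, s4, s5, s6, s8, s9}
E[~idle U idle]: least fixpoint, start Z0 = Sat(idle) = {s1, s7}, add states in Sat(~idle) with some successor in Z. Z1 = {s1, s5, s7, s8}; Z2 = {s1, s2, s3, s5, s7, s8}; Z3 = {s1, s2, s3, s5, s7, s8, s9}; Z4 = {s0, s1, s2, s3, s5, s7, s8, s9}; fixed.
Sat(E[~idle U idle]) = {s0, s1, s2, s3, s5, s7, s8, s9}
AF E[~idle U idle]: least fixpoint, start Z0 = {s0, s1, s2, s3, s5, s7, s8, s9}, add states with every successor in Z. Already a fixed point.
Sat(AF E[~idle U idle]) = {s0, s1, s2, s3, s5, s7, s8, s9}
|Sat(AF E[~idle U idle])| = |{s0, s1, s2, s3, s5, s7, s8, s9}| = 8.

8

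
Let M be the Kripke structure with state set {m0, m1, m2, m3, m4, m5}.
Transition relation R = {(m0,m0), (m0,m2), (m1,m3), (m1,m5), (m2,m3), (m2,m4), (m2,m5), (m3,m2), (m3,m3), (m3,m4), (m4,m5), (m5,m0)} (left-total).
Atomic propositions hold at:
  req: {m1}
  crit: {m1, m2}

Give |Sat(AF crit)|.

2

AF crit: least fixpoint, start Z0 = {m1, m2}, add states with every successor in Z. Already a fixed point.
Sat(AF crit) = {m1, m2}
|Sat(AF crit)| = |{m1, m2}| = 2.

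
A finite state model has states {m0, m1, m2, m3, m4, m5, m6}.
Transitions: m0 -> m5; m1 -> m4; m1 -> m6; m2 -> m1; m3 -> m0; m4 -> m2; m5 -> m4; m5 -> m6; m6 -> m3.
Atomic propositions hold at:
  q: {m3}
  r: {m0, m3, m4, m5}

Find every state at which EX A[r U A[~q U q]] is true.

{m1, m5, m6}

Sat(~q) = {m0, m1, m2, m4, m5, m6}
A[~q U q]: least fixpoint, start Z0 = Sat(q) = {m3}, add states in Sat(~q) with every successor in Z. Z1 = {m3, m6}; fixed.
Sat(A[~q U q]) = {m3, m6}
A[r U A[~q U q]]: least fixpoint, start Z0 = Sat(A[~q U q]) = {m3, m6}, add states in Sat(r) with every successor in Z. Already a fixed point.
Sat(A[r U A[~q U q]]) = {m3, m6}
Sat(EX A[r U A[~q U q]]) = {s : some successor in {m3, m6}} = {m1, m5, m6}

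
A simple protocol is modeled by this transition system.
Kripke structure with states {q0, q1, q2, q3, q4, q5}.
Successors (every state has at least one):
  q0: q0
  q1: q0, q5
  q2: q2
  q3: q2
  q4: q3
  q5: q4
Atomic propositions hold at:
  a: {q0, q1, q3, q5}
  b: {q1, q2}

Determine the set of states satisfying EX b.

{q2, q3}

Sat(EX b) = {s : some successor in {q1, q2}} = {q2, q3}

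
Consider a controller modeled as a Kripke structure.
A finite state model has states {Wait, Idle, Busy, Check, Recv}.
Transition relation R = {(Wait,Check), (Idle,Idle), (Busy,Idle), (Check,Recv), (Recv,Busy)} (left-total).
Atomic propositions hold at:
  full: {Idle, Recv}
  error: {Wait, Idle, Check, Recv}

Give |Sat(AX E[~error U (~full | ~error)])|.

Sat(~error) = {Busy}
Sat(~full) = {Wait, Busy, Check}
Sat(~full | ~error) = {Wait, Busy, Check}
E[~error U (~full | ~error)]: least fixpoint, start Z0 = Sat((~full | ~error)) = {Wait, Busy, Check}, add states in Sat(~error) with some successor in Z. Already a fixed point.
Sat(E[~error U (~full | ~error)]) = {Wait, Busy, Check}
Sat(AX E[~error U (~full | ~error)]) = {s : every successor in {Wait, Busy, Check}} = {Wait, Recv}
|Sat(AX E[~error U (~full | ~error)])| = |{Wait, Recv}| = 2.

2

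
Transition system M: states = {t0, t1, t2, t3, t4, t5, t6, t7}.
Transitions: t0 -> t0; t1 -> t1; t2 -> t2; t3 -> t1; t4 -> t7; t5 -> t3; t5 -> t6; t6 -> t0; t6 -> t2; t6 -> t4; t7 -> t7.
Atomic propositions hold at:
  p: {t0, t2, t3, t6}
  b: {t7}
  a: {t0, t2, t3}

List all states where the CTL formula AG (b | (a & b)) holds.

Sat(a & b) = ∅
Sat(b | (a & b)) = {t7}
AG (b | (a & b)): greatest fixpoint, start Z0 = {t7}, keep only states in Sat with every successor in Z. Already a fixed point.
Sat(AG (b | (a & b))) = {t7}

{t7}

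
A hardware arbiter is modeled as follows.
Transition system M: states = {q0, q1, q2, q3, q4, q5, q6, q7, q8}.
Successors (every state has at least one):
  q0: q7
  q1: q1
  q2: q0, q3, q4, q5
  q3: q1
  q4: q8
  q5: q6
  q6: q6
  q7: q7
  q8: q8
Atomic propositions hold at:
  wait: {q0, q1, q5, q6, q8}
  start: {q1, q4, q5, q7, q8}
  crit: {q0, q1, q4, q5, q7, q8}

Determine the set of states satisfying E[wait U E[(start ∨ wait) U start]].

{q0, q1, q4, q5, q7, q8}

Sat(start ∨ wait) = {q0, q1, q4, q5, q6, q7, q8}
E[(start ∨ wait) U start]: least fixpoint, start Z0 = Sat(start) = {q1, q4, q5, q7, q8}, add states in Sat(start ∨ wait) with some successor in Z. Z1 = {q0, q1, q4, q5, q7, q8}; fixed.
Sat(E[(start ∨ wait) U start]) = {q0, q1, q4, q5, q7, q8}
E[wait U E[(start ∨ wait) U start]]: least fixpoint, start Z0 = Sat(E[(start ∨ wait) U start]) = {q0, q1, q4, q5, q7, q8}, add states in Sat(wait) with some successor in Z. Already a fixed point.
Sat(E[wait U E[(start ∨ wait) U start]]) = {q0, q1, q4, q5, q7, q8}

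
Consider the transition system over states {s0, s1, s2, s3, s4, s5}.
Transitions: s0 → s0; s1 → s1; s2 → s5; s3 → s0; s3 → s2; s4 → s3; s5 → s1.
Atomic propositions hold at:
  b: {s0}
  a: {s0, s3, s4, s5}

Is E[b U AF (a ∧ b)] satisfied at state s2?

Sat(a ∧ b) = {s0}
AF (a ∧ b): least fixpoint, start Z0 = {s0}, add states with every successor in Z. Already a fixed point.
Sat(AF (a ∧ b)) = {s0}
E[b U AF (a ∧ b)]: least fixpoint, start Z0 = Sat(AF (a ∧ b)) = {s0}, add states in Sat(b) with some successor in Z. Already a fixed point.
Sat(E[b U AF (a ∧ b)]) = {s0}
s2 ∉ Sat(E[b U AF (a ∧ b)]) = {s0}, so the formula does not hold at s2.

No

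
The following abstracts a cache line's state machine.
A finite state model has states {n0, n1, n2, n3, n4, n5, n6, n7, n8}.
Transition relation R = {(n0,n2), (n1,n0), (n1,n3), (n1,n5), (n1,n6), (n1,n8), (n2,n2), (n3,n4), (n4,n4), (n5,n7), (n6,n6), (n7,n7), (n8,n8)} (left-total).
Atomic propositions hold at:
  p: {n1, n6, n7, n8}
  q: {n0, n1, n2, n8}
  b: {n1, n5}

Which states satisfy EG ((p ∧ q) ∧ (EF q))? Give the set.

Sat(p ∧ q) = {n1, n8}
EF q: least fixpoint, start Z0 = {n0, n1, n2, n8}, add states with some successor in Z. Already a fixed point.
Sat(EF q) = {n0, n1, n2, n8}
Sat((p ∧ q) ∧ (EF q)) = {n1, n8}
EG ((p ∧ q) ∧ (EF q)): greatest fixpoint, start Z0 = {n1, n8}, keep only states in Sat with some successor in Z. Already a fixed point.
Sat(EG ((p ∧ q) ∧ (EF q))) = {n1, n8}

{n1, n8}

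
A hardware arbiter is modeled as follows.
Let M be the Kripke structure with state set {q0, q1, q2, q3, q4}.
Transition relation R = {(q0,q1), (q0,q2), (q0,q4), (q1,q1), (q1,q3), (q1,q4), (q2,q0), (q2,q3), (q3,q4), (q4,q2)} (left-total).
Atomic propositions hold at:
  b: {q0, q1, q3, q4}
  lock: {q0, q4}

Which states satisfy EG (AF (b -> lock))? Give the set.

{q0, q2, q3, q4}

Sat(b -> lock) = {q0, q2, q4}
AF (b -> lock): least fixpoint, start Z0 = {q0, q2, q4}, add states with every successor in Z. Z1 = {q0, q2, q3, q4}; fixed.
Sat(AF (b -> lock)) = {q0, q2, q3, q4}
EG (AF (b -> lock)): greatest fixpoint, start Z0 = {q0, q2, q3, q4}, keep only states in Sat with some successor in Z. Already a fixed point.
Sat(EG (AF (b -> lock))) = {q0, q2, q3, q4}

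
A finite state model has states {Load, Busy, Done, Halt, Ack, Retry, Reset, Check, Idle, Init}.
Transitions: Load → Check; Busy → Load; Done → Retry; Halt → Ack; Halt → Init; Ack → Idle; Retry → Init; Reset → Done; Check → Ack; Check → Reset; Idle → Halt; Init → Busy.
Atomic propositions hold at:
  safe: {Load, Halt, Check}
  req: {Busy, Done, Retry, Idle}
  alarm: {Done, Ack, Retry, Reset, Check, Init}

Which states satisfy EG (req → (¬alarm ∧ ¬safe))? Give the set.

{Load, Busy, Halt, Ack, Check, Idle, Init}

Sat(¬alarm) = {Load, Busy, Halt, Idle}
Sat(¬safe) = {Busy, Done, Ack, Retry, Reset, Idle, Init}
Sat(¬alarm ∧ ¬safe) = {Busy, Idle}
Sat(req → (¬alarm ∧ ¬safe)) = {Load, Busy, Halt, Ack, Reset, Check, Idle, Init}
EG (req → (¬alarm ∧ ¬safe)): greatest fixpoint, start Z0 = {Load, Busy, Halt, Ack, Reset, Check, Idle, Init}, keep only states in Sat with some successor in Z. Z1 = {Load, Busy, Halt, Ack, Check, Idle, Init}; fixed.
Sat(EG (req → (¬alarm ∧ ¬safe))) = {Load, Busy, Halt, Ack, Check, Idle, Init}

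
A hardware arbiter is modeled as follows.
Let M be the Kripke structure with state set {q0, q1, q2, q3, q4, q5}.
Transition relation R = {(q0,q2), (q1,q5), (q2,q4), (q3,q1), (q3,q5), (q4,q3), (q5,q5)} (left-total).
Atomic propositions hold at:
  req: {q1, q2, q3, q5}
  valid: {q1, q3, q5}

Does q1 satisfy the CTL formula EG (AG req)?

AG req: greatest fixpoint, start Z0 = {q1, q2, q3, q5}, keep only states in Sat with every successor in Z. Z1 = {q1, q3, q5}; fixed.
Sat(AG req) = {q1, q3, q5}
EG (AG req): greatest fixpoint, start Z0 = {q1, q3, q5}, keep only states in Sat with some successor in Z. Already a fixed point.
Sat(EG (AG req)) = {q1, q3, q5}
q1 ∈ Sat(EG (AG req)) = {q1, q3, q5}, so the formula holds at q1.

Yes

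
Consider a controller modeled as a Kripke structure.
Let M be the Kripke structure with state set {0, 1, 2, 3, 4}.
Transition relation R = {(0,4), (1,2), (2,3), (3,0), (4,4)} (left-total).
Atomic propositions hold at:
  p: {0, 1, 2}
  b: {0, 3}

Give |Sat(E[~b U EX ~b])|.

3

Sat(~b) = {1, 2, 4}
Sat(EX ~b) = {s : some successor in {1, 2, 4}} = {0, 1, 4}
E[~b U EX ~b]: least fixpoint, start Z0 = Sat(EX ~b) = {0, 1, 4}, add states in Sat(~b) with some successor in Z. Already a fixed point.
Sat(E[~b U EX ~b]) = {0, 1, 4}
|Sat(E[~b U EX ~b])| = |{0, 1, 4}| = 3.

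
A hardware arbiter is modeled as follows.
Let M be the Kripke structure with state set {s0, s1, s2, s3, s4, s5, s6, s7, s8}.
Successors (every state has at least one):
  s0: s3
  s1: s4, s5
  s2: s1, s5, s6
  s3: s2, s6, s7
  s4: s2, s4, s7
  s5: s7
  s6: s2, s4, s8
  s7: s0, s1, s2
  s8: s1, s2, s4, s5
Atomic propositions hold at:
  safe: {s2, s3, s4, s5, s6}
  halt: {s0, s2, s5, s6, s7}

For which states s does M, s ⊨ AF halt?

{s0, s2, s3, s5, s6, s7}

AF halt: least fixpoint, start Z0 = {s0, s2, s5, s6, s7}, add states with every successor in Z. Z1 = {s0, s2, s3, s5, s6, s7}; fixed.
Sat(AF halt) = {s0, s2, s3, s5, s6, s7}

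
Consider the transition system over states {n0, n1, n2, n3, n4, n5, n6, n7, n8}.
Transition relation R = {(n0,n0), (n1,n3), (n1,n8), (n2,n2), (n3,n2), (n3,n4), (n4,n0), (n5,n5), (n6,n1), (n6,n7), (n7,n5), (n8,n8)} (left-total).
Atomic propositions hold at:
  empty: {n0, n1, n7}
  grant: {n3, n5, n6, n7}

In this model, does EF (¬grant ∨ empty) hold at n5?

No

Sat(¬grant) = {n0, n1, n2, n4, n8}
Sat(¬grant ∨ empty) = {n0, n1, n2, n4, n7, n8}
EF (¬grant ∨ empty): least fixpoint, start Z0 = {n0, n1, n2, n4, n7, n8}, add states with some successor in Z. Z1 = {n0, n1, n2, n3, n4, n6, n7, n8}; fixed.
Sat(EF (¬grant ∨ empty)) = {n0, n1, n2, n3, n4, n6, n7, n8}
n5 ∉ Sat(EF (¬grant ∨ empty)) = {n0, n1, n2, n3, n4, n6, n7, n8}, so the formula does not hold at n5.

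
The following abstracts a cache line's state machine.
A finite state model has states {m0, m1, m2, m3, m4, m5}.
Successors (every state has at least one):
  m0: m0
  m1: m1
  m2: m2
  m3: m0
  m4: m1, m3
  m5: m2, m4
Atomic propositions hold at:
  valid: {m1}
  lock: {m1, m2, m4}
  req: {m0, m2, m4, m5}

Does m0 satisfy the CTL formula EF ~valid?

Sat(~valid) = {m0, m2, m3, m4, m5}
EF ~valid: least fixpoint, start Z0 = {m0, m2, m3, m4, m5}, add states with some successor in Z. Already a fixed point.
Sat(EF ~valid) = {m0, m2, m3, m4, m5}
m0 ∈ Sat(EF ~valid) = {m0, m2, m3, m4, m5}, so the formula holds at m0.

Yes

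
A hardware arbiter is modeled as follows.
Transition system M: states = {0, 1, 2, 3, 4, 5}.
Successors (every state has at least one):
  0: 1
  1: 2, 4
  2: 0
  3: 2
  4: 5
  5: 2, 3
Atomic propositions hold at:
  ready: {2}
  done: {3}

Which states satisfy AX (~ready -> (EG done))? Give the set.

{3}

Sat(~ready) = {0, 1, 3, 4, 5}
EG done: greatest fixpoint, start Z0 = {3}, keep only states in Sat with some successor in Z. Z1 = ∅; fixed.
Sat(EG done) = ∅
Sat(~ready -> (EG done)) = {2}
Sat(AX (~ready -> (EG done))) = {s : every successor in {2}} = {3}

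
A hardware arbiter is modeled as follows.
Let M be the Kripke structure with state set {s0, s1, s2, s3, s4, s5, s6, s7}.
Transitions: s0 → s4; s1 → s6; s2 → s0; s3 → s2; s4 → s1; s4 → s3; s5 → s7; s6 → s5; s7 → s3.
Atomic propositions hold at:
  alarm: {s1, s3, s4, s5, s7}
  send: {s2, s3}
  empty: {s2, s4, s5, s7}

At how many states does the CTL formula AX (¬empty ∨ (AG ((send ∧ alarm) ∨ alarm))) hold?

4

Sat(¬empty) = {s0, s1, s3, s6}
Sat(send ∧ alarm) = {s3}
Sat((send ∧ alarm) ∨ alarm) = {s1, s3, s4, s5, s7}
AG ((send ∧ alarm) ∨ alarm): greatest fixpoint, start Z0 = {s1, s3, s4, s5, s7}, keep only states in Sat with every successor in Z. Z1 = {s4, s5, s7}; Z2 = {s5}; Z3 = ∅; fixed.
Sat(AG ((send ∧ alarm) ∨ alarm)) = ∅
Sat(¬empty ∨ (AG ((send ∧ alarm) ∨ alarm))) = {s0, s1, s3, s6}
Sat(AX (¬empty ∨ (AG ((send ∧ alarm) ∨ alarm)))) = {s : every successor in {s0, s1, s3, s6}} = {s1, s2, s4, s7}
|Sat(AX (¬empty ∨ (AG ((send ∧ alarm) ∨ alarm))))| = |{s1, s2, s4, s7}| = 4.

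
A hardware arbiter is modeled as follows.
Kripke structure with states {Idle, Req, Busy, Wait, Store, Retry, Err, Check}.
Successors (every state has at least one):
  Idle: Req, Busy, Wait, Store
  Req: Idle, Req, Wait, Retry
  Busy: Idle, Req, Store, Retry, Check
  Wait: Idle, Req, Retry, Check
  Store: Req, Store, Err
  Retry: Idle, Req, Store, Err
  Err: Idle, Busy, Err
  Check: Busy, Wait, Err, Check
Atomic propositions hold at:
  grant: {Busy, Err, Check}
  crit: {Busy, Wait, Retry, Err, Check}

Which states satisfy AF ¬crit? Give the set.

Sat(¬crit) = {Idle, Req, Store}
AF ¬crit: least fixpoint, start Z0 = {Idle, Req, Store}, add states with every successor in Z. Already a fixed point.
Sat(AF ¬crit) = {Idle, Req, Store}

{Idle, Req, Store}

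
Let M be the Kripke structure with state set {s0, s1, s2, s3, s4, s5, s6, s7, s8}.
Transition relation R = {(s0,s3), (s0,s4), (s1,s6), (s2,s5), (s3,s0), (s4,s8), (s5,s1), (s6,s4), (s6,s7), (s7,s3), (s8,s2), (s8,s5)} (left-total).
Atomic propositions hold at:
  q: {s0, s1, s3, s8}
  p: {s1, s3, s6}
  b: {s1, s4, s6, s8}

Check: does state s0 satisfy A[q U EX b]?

Sat(EX b) = {s : some successor in {s1, s4, s6, s8}} = {s0, s1, s4, s5, s6}
A[q U EX b]: least fixpoint, start Z0 = Sat(EX b) = {s0, s1, s4, s5, s6}, add states in Sat(q) with every successor in Z. Z1 = {s0, s1, s3, s4, s5, s6}; fixed.
Sat(A[q U EX b]) = {s0, s1, s3, s4, s5, s6}
s0 ∈ Sat(A[q U EX b]) = {s0, s1, s3, s4, s5, s6}, so the formula holds at s0.

Yes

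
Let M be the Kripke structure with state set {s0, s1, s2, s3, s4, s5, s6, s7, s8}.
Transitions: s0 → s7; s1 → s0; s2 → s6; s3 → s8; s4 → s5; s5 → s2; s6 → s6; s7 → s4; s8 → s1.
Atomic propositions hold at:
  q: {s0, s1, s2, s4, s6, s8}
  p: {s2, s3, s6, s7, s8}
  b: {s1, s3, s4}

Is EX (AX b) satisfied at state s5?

No

Sat(AX b) = {s : every successor in {s1, s3, s4}} = {s7, s8}
Sat(EX (AX b)) = {s : some successor in {s7, s8}} = {s0, s3}
s5 ∉ Sat(EX (AX b)) = {s0, s3}, so the formula does not hold at s5.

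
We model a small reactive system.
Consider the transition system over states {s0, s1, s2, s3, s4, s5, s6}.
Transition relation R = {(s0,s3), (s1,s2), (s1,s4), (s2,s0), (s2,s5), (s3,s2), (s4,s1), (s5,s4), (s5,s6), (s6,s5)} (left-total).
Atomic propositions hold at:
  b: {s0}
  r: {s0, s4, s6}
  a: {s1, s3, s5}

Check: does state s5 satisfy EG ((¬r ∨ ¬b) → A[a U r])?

Sat(¬r) = {s1, s2, s3, s5}
Sat(¬b) = {s1, s2, s3, s4, s5, s6}
Sat(¬r ∨ ¬b) = {s1, s2, s3, s4, s5, s6}
A[a U r]: least fixpoint, start Z0 = Sat(r) = {s0, s4, s6}, add states in Sat(a) with every successor in Z. Z1 = {s0, s4, s5, s6}; fixed.
Sat(A[a U r]) = {s0, s4, s5, s6}
Sat((¬r ∨ ¬b) → A[a U r]) = {s0, s4, s5, s6}
EG ((¬r ∨ ¬b) → A[a U r]): greatest fixpoint, start Z0 = {s0, s4, s5, s6}, keep only states in Sat with some successor in Z. Z1 = {s5, s6}; fixed.
Sat(EG ((¬r ∨ ¬b) → A[a U r])) = {s5, s6}
s5 ∈ Sat(EG ((¬r ∨ ¬b) → A[a U r])) = {s5, s6}, so the formula holds at s5.

Yes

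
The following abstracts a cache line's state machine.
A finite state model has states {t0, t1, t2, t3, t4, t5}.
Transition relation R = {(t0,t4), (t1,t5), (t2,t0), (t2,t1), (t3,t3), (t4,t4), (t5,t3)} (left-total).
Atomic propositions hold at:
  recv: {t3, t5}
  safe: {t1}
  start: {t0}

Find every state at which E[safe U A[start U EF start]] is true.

{t0, t2}

EF start: least fixpoint, start Z0 = {t0}, add states with some successor in Z. Z1 = {t0, t2}; fixed.
Sat(EF start) = {t0, t2}
A[start U EF start]: least fixpoint, start Z0 = Sat(EF start) = {t0, t2}, add states in Sat(start) with every successor in Z. Already a fixed point.
Sat(A[start U EF start]) = {t0, t2}
E[safe U A[start U EF start]]: least fixpoint, start Z0 = Sat(A[start U EF start]) = {t0, t2}, add states in Sat(safe) with some successor in Z. Already a fixed point.
Sat(E[safe U A[start U EF start]]) = {t0, t2}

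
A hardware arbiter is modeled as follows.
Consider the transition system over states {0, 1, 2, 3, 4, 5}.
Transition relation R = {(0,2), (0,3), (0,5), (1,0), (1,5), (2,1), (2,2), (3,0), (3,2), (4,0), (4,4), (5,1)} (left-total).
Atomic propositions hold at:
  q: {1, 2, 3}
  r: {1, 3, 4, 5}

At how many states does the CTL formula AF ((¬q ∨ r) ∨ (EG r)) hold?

Sat(¬q) = {0, 4, 5}
Sat(¬q ∨ r) = {0, 1, 3, 4, 5}
EG r: greatest fixpoint, start Z0 = {1, 3, 4, 5}, keep only states in Sat with some successor in Z. Z1 = {1, 4, 5}; fixed.
Sat(EG r) = {1, 4, 5}
Sat((¬q ∨ r) ∨ (EG r)) = {0, 1, 3, 4, 5}
AF ((¬q ∨ r) ∨ (EG r)): least fixpoint, start Z0 = {0, 1, 3, 4, 5}, add states with every successor in Z. Already a fixed point.
Sat(AF ((¬q ∨ r) ∨ (EG r))) = {0, 1, 3, 4, 5}
|Sat(AF ((¬q ∨ r) ∨ (EG r)))| = |{0, 1, 3, 4, 5}| = 5.

5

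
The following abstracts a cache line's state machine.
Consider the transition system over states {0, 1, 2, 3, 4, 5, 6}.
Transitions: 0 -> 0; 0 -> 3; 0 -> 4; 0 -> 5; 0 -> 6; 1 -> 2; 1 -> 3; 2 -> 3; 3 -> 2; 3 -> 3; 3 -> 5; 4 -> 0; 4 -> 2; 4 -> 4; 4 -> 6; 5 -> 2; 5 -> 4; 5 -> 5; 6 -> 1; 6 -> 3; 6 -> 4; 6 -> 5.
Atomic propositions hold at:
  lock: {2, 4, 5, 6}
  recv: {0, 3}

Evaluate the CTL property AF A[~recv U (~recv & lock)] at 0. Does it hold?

No

Sat(~recv) = {1, 2, 4, 5, 6}
Sat(~recv & lock) = {2, 4, 5, 6}
A[~recv U (~recv & lock)]: least fixpoint, start Z0 = Sat((~recv & lock)) = {2, 4, 5, 6}, add states in Sat(~recv) with every successor in Z. Already a fixed point.
Sat(A[~recv U (~recv & lock)]) = {2, 4, 5, 6}
AF A[~recv U (~recv & lock)]: least fixpoint, start Z0 = {2, 4, 5, 6}, add states with every successor in Z. Already a fixed point.
Sat(AF A[~recv U (~recv & lock)]) = {2, 4, 5, 6}
0 ∉ Sat(AF A[~recv U (~recv & lock)]) = {2, 4, 5, 6}, so the formula does not hold at 0.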